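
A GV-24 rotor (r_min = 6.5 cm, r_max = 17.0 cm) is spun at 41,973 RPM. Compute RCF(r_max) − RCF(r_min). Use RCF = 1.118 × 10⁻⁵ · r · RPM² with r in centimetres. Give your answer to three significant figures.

RCF_max = 1.118 × 10⁻⁵ × 17 × (41973)² = 1.118 × 10⁻⁵ × 17 × 1,761,732,729 ≈ 334,834.9 × g
RCF_min = 1.118 × 10⁻⁵ × 6.5 × (41973)² = 1.118 × 10⁻⁵ × 6.5 × 1,761,732,729 ≈ 128,025.1 × g
ΔRCF = 334,834.9 − 128,025.1 = 206,809.8

207000 ×g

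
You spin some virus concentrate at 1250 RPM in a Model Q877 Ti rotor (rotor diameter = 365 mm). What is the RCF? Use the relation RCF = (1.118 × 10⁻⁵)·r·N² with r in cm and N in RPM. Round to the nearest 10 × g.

≈ 320 × g

r = 365 mm / 2 = 182.5 mm = 18.25 cm
RCF = 1.118 × 10⁻⁵ × 18.25 × (1250)² = 1.118 × 10⁻⁵ × 18.25 × 1,562,500 ≈ 318.8 × g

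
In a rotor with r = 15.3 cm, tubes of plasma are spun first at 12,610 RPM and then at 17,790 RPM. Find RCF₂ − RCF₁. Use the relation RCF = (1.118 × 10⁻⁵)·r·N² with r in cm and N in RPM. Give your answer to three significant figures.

26900 ×g

RCF₁ = 1.118 × 10⁻⁵ × 15.3 × (12610)² = 1.118 × 10⁻⁵ × 15.3 × 159,012,100 ≈ 27,199.7 × g
RCF₂ = 1.118 × 10⁻⁵ × 15.3 × (17790)² = 1.118 × 10⁻⁵ × 15.3 × 316,484,100 ≈ 54,135.9 × g
Increase = 54,135.9 − 27,199.7 = 26,936.2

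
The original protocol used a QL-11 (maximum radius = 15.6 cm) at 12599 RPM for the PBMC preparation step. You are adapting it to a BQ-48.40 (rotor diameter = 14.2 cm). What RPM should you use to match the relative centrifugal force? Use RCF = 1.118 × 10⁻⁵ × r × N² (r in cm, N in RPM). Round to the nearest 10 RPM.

RCF_original = 1.118 × 10⁻⁵ × 15.6 × (12599)² = 1.118 × 10⁻⁵ × 15.6 × 158,734,801 ≈ 27,684.6 × g
Your rotor: r = 14.2 / 2 = 7.1 cm
27,684.6 = 1.118 × 10⁻⁵ × 7.1 × N²
N² = 27,684.6 / (7.9378 × 10⁻⁵) = 348,769,180
N ≈ √348,769,180 ≈ 18,675.4

18680 RPM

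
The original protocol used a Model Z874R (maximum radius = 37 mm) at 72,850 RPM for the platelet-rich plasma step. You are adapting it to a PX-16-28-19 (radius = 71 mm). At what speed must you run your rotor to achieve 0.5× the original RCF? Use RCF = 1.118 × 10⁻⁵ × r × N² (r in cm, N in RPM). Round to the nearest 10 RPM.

≈ 37190 RPM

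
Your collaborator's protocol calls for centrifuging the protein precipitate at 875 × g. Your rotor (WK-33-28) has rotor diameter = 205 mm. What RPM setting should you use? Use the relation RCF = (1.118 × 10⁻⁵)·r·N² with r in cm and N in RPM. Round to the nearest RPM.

r = 205 mm / 2 = 102.5 mm = 10.25 cm
875 = 1.118 × 10⁻⁵ × 10.25 × N²
N² = 875 / (11.4595 × 10⁻⁵) = 7,635,586
N ≈ √7,635,586 ≈ 2,763.3

N ≈ 2763 RPM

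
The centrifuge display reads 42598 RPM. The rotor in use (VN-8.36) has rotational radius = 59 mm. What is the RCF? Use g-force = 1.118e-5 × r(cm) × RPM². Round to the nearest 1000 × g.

RCF ≈ 120000 x g

r = 59 mm = 5.9 cm
RCF = 1.118 × 10⁻⁵ × 5.9 × (42598)² = 1.118 × 10⁻⁵ × 5.9 × 1,814,589,604 ≈ 119,694 × g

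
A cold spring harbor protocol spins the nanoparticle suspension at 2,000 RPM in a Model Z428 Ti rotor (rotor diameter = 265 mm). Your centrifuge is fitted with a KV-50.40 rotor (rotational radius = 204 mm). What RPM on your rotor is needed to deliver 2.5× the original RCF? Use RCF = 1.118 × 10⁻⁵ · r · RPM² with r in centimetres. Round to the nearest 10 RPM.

2550 RPM

Original rotor: r = 265 mm / 2 = 132.5 mm = 13.25 cm
RCF = 1.118 × 10⁻⁵ × r × N²
RCF_original = 1.118 × 10⁻⁵ × 13.25 × (2000)² = 1.118 × 10⁻⁵ × 13.25 × 4,000,000 ≈ 592.5 × g
Target RCF = 2.5 × 592.5 ≈ 1,481.2 × g
Your rotor: r = 204 mm = 20.4 cm
1,481.2 = 1.118 × 10⁻⁵ × 20.4 × N²
N² = 1,481.2 / (22.8072 × 10⁻⁵) = 6,494,440
N ≈ √6,494,440 ≈ 2,548.4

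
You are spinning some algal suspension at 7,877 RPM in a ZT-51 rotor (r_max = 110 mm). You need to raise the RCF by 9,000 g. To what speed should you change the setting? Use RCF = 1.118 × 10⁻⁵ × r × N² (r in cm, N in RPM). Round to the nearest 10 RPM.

r = 110 mm = 11.0 cm
Current RCF = 1.118 × 10⁻⁵ × 11 × (7877)² = 1.118 × 10⁻⁵ × 11 × 62,047,129 ≈ 7,630.6 × g
Target RCF = 7,630.6 + 9,000 = 16,630.6 × g
N² = 16,630.6 / (12.298 × 10⁻⁵) = 135,230,119
N ≈ √135,230,119 ≈ 11,628.8

≈ 11630 RPM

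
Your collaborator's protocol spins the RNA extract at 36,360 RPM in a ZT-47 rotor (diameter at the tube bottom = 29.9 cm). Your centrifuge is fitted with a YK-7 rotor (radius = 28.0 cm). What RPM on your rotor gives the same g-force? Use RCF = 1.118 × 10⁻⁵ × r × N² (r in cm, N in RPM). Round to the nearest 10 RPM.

≈ 26570 RPM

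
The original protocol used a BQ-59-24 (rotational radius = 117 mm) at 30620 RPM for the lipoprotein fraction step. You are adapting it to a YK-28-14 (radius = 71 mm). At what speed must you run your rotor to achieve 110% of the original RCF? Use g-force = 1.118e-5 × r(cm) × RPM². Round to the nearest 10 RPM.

≈ 41230 RPM

Original rotor: r = 117 mm = 11.7 cm
RCF = 1.118 × 10⁻⁵ × r × N²
RCF_original = 1.118 × 10⁻⁵ × 11.7 × (30620)² = 1.118 × 10⁻⁵ × 11.7 × 937,584,400 ≈ 122,641.7 × g
Target RCF = 1.1 × 122,641.7 ≈ 134,905.9 × g
Your rotor: r = 71 mm = 7.1 cm
134,905.9 = 1.118 × 10⁻⁵ × 7.1 × N²
N² = 134,905.9 / (7.9378 × 10⁻⁵) = 1,699,537,655
N ≈ √1,699,537,655 ≈ 41,225.4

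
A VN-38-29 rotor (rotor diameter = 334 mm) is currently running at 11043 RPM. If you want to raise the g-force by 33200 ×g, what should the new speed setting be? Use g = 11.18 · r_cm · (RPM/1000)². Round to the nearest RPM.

r = 334 mm / 2 = 167 mm = 16.7 cm
Current RCF = 11.18 × 16.7 × (11.043)² = 11.18 × 16.7 × 121.947849 ≈ 22,768.4 × g
Target RCF = 22,768.4 + 33,200 = 55,968.4 × g
(N/1000)² = 55,968.4 / 186.706 = 299.7675
N = 1000 × √299.7675 ≈ 17,313.8

N₂ ≈ 17314 RPM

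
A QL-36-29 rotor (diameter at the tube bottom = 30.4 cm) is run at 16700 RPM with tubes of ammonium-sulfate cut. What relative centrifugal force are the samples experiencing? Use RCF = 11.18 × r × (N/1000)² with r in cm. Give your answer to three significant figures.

47400 ×g

r = 30.4 / 2 = 15.2 cm
RCF = 11.18 × r × (N/1000)²
RCF = 11.18 × 15.2 × (16.7)² = 11.18 × 15.2 × 278.89 ≈ 47,393.5 × g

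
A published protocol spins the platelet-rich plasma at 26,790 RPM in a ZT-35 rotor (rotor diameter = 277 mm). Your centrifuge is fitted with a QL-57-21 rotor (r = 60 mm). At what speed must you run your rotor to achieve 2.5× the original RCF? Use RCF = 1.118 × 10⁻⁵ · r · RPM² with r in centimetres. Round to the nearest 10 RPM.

≈ 64360 RPM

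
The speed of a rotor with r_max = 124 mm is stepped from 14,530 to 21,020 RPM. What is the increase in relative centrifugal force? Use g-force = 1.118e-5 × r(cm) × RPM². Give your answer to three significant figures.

≈ 32000 x g

r = 124 mm = 12.4 cm
RCF₁ = 1.118 × 10⁻⁵ × 12.4 × (14530)² = 1.118 × 10⁻⁵ × 12.4 × 211,120,900 ≈ 29,268.1 × g
RCF₂ = 1.118 × 10⁻⁵ × 12.4 × (21020)² = 1.118 × 10⁻⁵ × 12.4 × 441,840,400 ≈ 61,253.2 × g
Increase = 61,253.2 − 29,268.1 = 31,985.1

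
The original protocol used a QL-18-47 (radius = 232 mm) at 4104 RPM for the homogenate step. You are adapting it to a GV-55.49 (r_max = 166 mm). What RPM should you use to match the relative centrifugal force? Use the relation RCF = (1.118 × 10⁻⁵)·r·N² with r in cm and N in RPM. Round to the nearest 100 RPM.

4900 RPM

Original rotor: r = 232 mm = 23.2 cm
RCF_original = 1.118 × 10⁻⁵ × 23.2 × (4104)² = 1.118 × 10⁻⁵ × 23.2 × 16,842,816 ≈ 4,368.6 × g
Your rotor: r = 166 mm = 16.6 cm
4,368.6 = 1.118 × 10⁻⁵ × 16.6 × N²
N² = 4,368.6 / (18.5588 × 10⁻⁵) = 23,539,237
N ≈ √23,539,237 ≈ 4,851.7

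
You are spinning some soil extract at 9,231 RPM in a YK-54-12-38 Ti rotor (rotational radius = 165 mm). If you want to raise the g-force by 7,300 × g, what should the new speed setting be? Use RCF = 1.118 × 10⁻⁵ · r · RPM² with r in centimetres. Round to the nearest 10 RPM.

11170 RPM

r = 165 mm = 16.5 cm
Current RCF = 1.118 × 10⁻⁵ × 16.5 × (9231)² = 1.118 × 10⁻⁵ × 16.5 × 85,211,361 ≈ 15,718.9 × g
Target RCF = 15,718.9 + 7,300 = 23,018.9 × g
N² = 23,018.9 / (18.447 × 10⁻⁵) = 124,783,976
N ≈ √124,783,976 ≈ 11,170.7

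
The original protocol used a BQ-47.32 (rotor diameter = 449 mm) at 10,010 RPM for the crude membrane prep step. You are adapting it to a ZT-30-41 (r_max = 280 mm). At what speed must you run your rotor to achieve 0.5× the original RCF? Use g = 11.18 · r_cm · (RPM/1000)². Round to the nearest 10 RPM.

Original rotor: r = 449 mm / 2 = 224.5 mm = 22.45 cm
RCF_original = 11.18 × 22.45 × (10.01)² = 11.18 × 22.45 × 100.2001 ≈ 25,149.3 × g
Target RCF = 0.5 × 25,149.3 ≈ 12,574.6 × g
Your rotor: r = 280 mm = 28.0 cm
12,574.6 = 11.18 × 28 × (N/1000)²
(N/1000)² = 12,574.6 / 313.04 = 40.16931
N = 1000 × √40.16931 ≈ 6,337.9

≈ 6340 RPM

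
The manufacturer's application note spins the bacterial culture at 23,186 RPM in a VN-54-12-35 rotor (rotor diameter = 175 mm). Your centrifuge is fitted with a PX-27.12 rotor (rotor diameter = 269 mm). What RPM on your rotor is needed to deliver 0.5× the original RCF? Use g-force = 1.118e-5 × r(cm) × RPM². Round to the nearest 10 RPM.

13220 RPM

Original rotor: r = 175 mm / 2 = 87.5 mm = 8.75 cm
RCF_original = 1.118 × 10⁻⁵ × 8.75 × (23186)² = 1.118 × 10⁻⁵ × 8.75 × 537,590,596 ≈ 52,589.8 × g
Target RCF = 0.5 × 52,589.8 ≈ 26,294.9 × g
Your rotor: r = 269 mm / 2 = 134.5 mm = 13.45 cm
26,294.9 = 1.118 × 10⁻⁵ × 13.45 × N²
N² = 26,294.9 / (15.0371 × 10⁻⁵) = 174,866,829
N ≈ √174,866,829 ≈ 13,223.7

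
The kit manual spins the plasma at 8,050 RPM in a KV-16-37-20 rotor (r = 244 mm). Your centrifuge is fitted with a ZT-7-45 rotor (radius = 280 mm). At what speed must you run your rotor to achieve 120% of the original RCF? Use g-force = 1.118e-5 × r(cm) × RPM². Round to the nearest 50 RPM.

8250 RPM

Original rotor: r = 244 mm = 24.4 cm
RCF_original = 1.118 × 10⁻⁵ × 24.4 × (8050)² = 1.118 × 10⁻⁵ × 24.4 × 64,802,500 ≈ 17,677.6 × g
Target RCF = 1.2 × 17,677.6 ≈ 21,213.1 × g
Your rotor: r = 280 mm = 28.0 cm
21,213.1 = 1.118 × 10⁻⁵ × 28 × N²
N² = 21,213.1 / (31.304 × 10⁻⁵) = 67,764,822
N ≈ √67,764,822 ≈ 8,231.9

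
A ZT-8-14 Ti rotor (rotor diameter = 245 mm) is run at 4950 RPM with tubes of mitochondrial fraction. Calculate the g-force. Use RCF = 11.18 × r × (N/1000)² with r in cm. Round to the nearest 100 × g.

3400 ×g

r = 245 mm / 2 = 122.5 mm = 12.25 cm
RCF = 11.18 × 12.25 × (4.95)² = 11.18 × 12.25 × 24.5025 ≈ 3,355.7 × g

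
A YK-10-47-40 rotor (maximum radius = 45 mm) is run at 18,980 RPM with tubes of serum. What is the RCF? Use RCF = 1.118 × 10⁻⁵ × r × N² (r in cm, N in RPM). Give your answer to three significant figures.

RCF ≈ 18100 × g

r = 45 mm = 4.5 cm
RCF = 1.118 × 10⁻⁵ × 4.5 × (18980)² = 1.118 × 10⁻⁵ × 4.5 × 360,240,400 ≈ 18,123.7 × g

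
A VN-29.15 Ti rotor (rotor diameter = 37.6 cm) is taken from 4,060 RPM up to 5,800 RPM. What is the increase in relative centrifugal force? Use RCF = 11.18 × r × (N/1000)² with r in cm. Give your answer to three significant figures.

r = 37.6 / 2 = 18.8 cm
RCF₁ = 11.18 × 18.8 × (4.06)² = 11.18 × 18.8 × 16.4836 ≈ 3,464.6 × g
RCF₂ = 11.18 × 18.8 × (5.8)² = 11.18 × 18.8 × 33.64 ≈ 7,070.6 × g
Increase = 7,070.6 − 3,464.6 = 3,606

≈ 3610 x g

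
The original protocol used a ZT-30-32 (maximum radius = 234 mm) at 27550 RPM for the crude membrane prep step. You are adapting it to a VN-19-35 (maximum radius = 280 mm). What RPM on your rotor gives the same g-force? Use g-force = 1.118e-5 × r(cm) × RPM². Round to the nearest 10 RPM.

25190 RPM

Original rotor: r = 234 mm = 23.4 cm
RCF_original = 1.118 × 10⁻⁵ × 23.4 × (27550)² = 1.118 × 10⁻⁵ × 23.4 × 759,002,500 ≈ 198,564.2 × g
Your rotor: r = 280 mm = 28.0 cm
198,564.2 = 1.118 × 10⁻⁵ × 28 × N²
N² = 198,564.2 / (31.304 × 10⁻⁵) = 634,309,353
N ≈ √634,309,353 ≈ 25,185.5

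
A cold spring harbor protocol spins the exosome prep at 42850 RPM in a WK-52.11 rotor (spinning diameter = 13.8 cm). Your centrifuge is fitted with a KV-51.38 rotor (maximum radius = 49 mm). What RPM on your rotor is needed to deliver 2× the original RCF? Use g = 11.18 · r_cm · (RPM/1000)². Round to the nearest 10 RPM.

71910 RPM

Original rotor: r = 13.8 / 2 = 6.9 cm
RCF_original = 11.18 × 6.9 × (42.85)² = 11.18 × 6.9 × 1,836.1225 ≈ 141,642.2 × g
Target RCF = 2 × 141,642.2 ≈ 283,284.4 × g
Your rotor: r = 49 mm = 4.9 cm
283,284.4 = 11.18 × 4.9 × (N/1000)²
(N/1000)² = 283,284.4 / 54.782 = 5171.122
N = 1000 × √5171.122 ≈ 71,910.5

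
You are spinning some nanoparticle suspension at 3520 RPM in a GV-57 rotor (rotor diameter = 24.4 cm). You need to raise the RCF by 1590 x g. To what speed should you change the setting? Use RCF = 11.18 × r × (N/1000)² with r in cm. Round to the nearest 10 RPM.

r = 24.4 / 2 = 12.2 cm
Current RCF = 11.18 × 12.2 × (3.52)² = 11.18 × 12.2 × 12.3904 ≈ 1,690 × g
Target RCF = 1,690 + 1,590 = 3,280 × g
(N/1000)² = 3,280 / 136.396 = 24.04763
N = 1000 × √24.04763 ≈ 4,903.8

N₂ ≈ 4900 RPM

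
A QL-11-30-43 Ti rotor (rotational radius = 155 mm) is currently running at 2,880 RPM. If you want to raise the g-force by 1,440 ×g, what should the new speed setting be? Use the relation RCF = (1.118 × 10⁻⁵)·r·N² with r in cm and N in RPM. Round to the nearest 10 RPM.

N₂ ≈ 4070 RPM

r = 155 mm = 15.5 cm
Current RCF = 1.118 × 10⁻⁵ × 15.5 × (2880)² = 1.118 × 10⁻⁵ × 15.5 × 8,294,400 ≈ 1,437.3 × g
Target RCF = 1,437.3 + 1,440 = 2,877.3 × g
N² = 2,877.3 / (17.329 × 10⁻⁵) = 16,603,959
N ≈ √16,603,959 ≈ 4,074.8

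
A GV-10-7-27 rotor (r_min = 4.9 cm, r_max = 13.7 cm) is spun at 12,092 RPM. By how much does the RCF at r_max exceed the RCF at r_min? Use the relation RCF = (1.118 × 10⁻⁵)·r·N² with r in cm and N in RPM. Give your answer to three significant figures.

ΔRCF ≈ 14400 x g

RCF_max = 1.118 × 10⁻⁵ × 13.7 × (12092)² = 1.118 × 10⁻⁵ × 13.7 × 146,216,464 ≈ 22,395.4 × g
RCF_min = 1.118 × 10⁻⁵ × 4.9 × (12092)² = 1.118 × 10⁻⁵ × 4.9 × 146,216,464 ≈ 8,010 × g
ΔRCF = 22,395.4 − 8,010 = 14,385.4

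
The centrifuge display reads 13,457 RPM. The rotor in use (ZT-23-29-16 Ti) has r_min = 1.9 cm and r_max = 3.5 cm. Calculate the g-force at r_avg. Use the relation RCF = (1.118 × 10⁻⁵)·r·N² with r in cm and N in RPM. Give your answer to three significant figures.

≈ 5470 × g

r_avg = (1.9 + 3.5) / 2 = 2.7 cm
RCF = 1.118 × 10⁻⁵ × r × N²
RCF = 1.118 × 10⁻⁵ × 2.7 × (13457)² = 1.118 × 10⁻⁵ × 2.7 × 181,090,849 ≈ 5,466.4 × g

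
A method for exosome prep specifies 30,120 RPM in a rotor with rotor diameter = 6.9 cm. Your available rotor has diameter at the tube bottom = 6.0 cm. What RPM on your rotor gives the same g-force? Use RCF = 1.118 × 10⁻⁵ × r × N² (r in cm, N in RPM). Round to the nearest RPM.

Original rotor: r = 6.9 / 2 = 3.45 cm
RCF_original = 1.118 × 10⁻⁵ × 3.45 × (30120)² = 1.118 × 10⁻⁵ × 3.45 × 907,214,400 ≈ 34,992.2 × g
Your rotor: r = 6.0 / 2 = 3 cm
34,992.2 = 1.118 × 10⁻⁵ × 3 × N²
N² = 34,992.2 / (3.354 × 10⁻⁵) = 1,043,297,555
N ≈ √1,043,297,555 ≈ 32,300.1

32300 RPM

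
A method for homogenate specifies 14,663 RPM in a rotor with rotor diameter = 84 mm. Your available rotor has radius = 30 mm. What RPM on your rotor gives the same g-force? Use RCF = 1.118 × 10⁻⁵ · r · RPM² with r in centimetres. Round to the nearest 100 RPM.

≈ 17300 RPM

Original rotor: r = 84 mm / 2 = 42 mm = 4.2 cm
RCF = 1.118 × 10⁻⁵ × r × N²
RCF_original = 1.118 × 10⁻⁵ × 4.2 × (14663)² = 1.118 × 10⁻⁵ × 4.2 × 215,003,569 ≈ 10,095.7 × g
Your rotor: r = 30 mm = 3.0 cm
10,095.7 = 1.118 × 10⁻⁵ × 3 × N²
N² = 10,095.7 / (3.354 × 10⁻⁵) = 301,004,770
N ≈ √301,004,770 ≈ 17,349.5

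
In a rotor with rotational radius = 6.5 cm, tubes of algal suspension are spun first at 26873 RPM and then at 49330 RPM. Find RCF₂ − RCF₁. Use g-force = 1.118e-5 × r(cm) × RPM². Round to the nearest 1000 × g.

RCF₁ = 1.118 × 10⁻⁵ × 6.5 × (26873)² = 1.118 × 10⁻⁵ × 6.5 × 722,158,129 ≈ 52,479.2 × g
RCF₂ = 1.118 × 10⁻⁵ × 6.5 × (49330)² = 1.118 × 10⁻⁵ × 6.5 × 2,433,448,900 ≈ 176,838.7 × g
Increase = 176,838.7 − 52,479.2 = 124,359.5

≈ 124000 × g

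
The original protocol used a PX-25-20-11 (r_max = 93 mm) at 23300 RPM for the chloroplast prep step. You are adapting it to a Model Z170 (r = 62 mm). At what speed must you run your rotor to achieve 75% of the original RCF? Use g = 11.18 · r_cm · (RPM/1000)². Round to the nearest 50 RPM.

≈ 24700 RPM

Original rotor: r = 93 mm = 9.3 cm
RCF_original = 11.18 × 9.3 × (23.3)² = 11.18 × 9.3 × 542.89 ≈ 56,446.4 × g
Target RCF = 0.75 × 56,446.4 ≈ 42,334.8 × g
Your rotor: r = 62 mm = 6.2 cm
42,334.8 = 11.18 × 6.2 × (N/1000)²
(N/1000)² = 42,334.8 / 69.316 = 610.7508
N = 1000 × √610.7508 ≈ 24,713.4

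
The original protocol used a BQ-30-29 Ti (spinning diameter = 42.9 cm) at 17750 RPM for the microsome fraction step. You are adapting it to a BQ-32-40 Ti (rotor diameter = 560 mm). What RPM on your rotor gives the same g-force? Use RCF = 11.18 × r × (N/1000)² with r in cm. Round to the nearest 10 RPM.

≈ 15540 RPM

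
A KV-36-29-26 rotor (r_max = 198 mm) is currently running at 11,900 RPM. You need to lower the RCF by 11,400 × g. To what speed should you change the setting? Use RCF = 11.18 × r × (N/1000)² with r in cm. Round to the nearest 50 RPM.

9500 RPM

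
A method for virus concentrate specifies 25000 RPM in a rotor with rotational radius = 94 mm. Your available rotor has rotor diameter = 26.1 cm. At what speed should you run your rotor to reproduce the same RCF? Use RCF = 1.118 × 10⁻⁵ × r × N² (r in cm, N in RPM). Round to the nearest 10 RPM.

≈ 21220 RPM

Original rotor: r = 94 mm = 9.4 cm
RCF = 1.118 × 10⁻⁵ × r × N²
RCF_original = 1.118 × 10⁻⁵ × 9.4 × (25000)² = 1.118 × 10⁻⁵ × 9.4 × 625,000,000 ≈ 65,682.5 × g
Your rotor: r = 26.1 / 2 = 13.05 cm
65,682.5 = 1.118 × 10⁻⁵ × 13.05 × N²
N² = 65,682.5 / (14.5899 × 10⁻⁵) = 450,191,571
N ≈ √450,191,571 ≈ 21,217.7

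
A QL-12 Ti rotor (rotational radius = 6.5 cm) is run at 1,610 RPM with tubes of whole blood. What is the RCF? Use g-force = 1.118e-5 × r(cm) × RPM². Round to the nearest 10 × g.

RCF ≈ 190 × g

RCF = 1.118 × 10⁻⁵ × r × N²
RCF = 1.118 × 10⁻⁵ × 6.5 × (1610)² = 1.118 × 10⁻⁵ × 6.5 × 2,592,100 ≈ 188.4 × g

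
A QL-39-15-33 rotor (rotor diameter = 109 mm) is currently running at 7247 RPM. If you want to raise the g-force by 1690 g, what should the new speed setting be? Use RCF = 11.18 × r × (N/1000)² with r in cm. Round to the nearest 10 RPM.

r = 109 mm / 2 = 54.5 mm = 5.45 cm
Current RCF = 11.18 × 5.45 × (7.247)² = 11.18 × 5.45 × 52.519009 ≈ 3,200 × g
Target RCF = 3,200 + 1,690 = 4,890 × g
(N/1000)² = 4,890 / 60.931 = 80.25471
N = 1000 × √80.25471 ≈ 8,958.5

8960 RPM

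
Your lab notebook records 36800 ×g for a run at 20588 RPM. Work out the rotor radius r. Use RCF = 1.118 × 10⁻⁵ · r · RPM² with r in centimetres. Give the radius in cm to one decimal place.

36800 = 1.118 × 10⁻⁵ × r × (20588)²
r = 36800 / (1.118 × 10⁻⁵ × 423,865,744) = 36800 / 4738.819 ≈ 7.766 cm

≈ 7.8 cm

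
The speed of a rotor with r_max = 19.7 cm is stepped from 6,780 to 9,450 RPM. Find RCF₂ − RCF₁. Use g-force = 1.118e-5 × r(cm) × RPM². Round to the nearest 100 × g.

RCF₁ = 1.118 × 10⁻⁵ × 19.7 × (6780)² = 1.118 × 10⁻⁵ × 19.7 × 45,968,400 ≈ 10,124.4 × g
RCF₂ = 1.118 × 10⁻⁵ × 19.7 × (9450)² = 1.118 × 10⁻⁵ × 19.7 × 89,302,500 ≈ 19,668.5 × g
Increase = 19,668.5 − 10,124.4 = 9,544.1

≈ 9500 ×g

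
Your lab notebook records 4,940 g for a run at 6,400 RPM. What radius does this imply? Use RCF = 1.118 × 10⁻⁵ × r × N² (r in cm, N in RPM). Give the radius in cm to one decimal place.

r ≈ 10.8 cm

4940 = 1.118 × 10⁻⁵ × r × (6400)²
r = 4940 / (1.118 × 10⁻⁵ × 40,960,000) = 4940 / 457.9328 ≈ 10.788 cm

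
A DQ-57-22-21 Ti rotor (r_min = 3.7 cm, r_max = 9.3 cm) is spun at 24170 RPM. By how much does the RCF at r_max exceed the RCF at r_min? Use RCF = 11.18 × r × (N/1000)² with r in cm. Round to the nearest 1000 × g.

RCF_max = 11.18 × 9.3 × (24.17)² = 11.18 × 9.3 × 584.1889 ≈ 60,740.5 × g
RCF_min = 11.18 × 3.7 × (24.17)² = 11.18 × 3.7 × 584.1889 ≈ 24,165.6 × g
ΔRCF = 60,740.5 − 24,165.6 = 36,574.9

ΔRCF ≈ 37000 ×g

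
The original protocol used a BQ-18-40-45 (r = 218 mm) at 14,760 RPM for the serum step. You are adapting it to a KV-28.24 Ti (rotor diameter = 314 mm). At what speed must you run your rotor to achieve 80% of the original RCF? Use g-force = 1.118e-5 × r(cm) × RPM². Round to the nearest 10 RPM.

≈ 15560 RPM

Original rotor: r = 218 mm = 21.8 cm
RCF = 1.118 × 10⁻⁵ × r × N²
RCF_original = 1.118 × 10⁻⁵ × 21.8 × (14760)² = 1.118 × 10⁻⁵ × 21.8 × 217,857,600 ≈ 53,097.1 × g
Target RCF = 0.8 × 53,097.1 ≈ 42,477.7 × g
Your rotor: r = 314 mm / 2 = 157 mm = 15.7 cm
42,477.7 = 1.118 × 10⁻⁵ × 15.7 × N²
N² = 42,477.7 / (17.5526 × 10⁻⁵) = 242,002,324
N ≈ √242,002,324 ≈ 15,556.4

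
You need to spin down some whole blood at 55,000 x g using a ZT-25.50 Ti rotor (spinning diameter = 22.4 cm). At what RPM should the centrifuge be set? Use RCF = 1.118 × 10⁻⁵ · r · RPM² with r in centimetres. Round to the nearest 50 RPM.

≈ 20950 RPM

r = 22.4 / 2 = 11.2 cm
55,000 = 1.118 × 10⁻⁵ × 11.2 × N²
N² = 55,000 / (12.5216 × 10⁻⁵) = 439,240,992
N ≈ √439,240,992 ≈ 20,958.1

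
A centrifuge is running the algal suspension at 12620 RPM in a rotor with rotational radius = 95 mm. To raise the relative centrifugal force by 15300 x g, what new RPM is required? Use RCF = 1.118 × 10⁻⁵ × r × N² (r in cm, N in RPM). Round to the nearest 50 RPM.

≈ 17400 RPM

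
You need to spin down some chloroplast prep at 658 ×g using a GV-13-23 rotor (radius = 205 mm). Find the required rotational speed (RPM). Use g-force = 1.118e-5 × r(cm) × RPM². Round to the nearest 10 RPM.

r = 205 mm = 20.5 cm
RCF = 1.118 × 10⁻⁵ × r × N²
658 = 1.118 × 10⁻⁵ × 20.5 × N²
N² = 658 / (22.919 × 10⁻⁵) = 2,870,980
N ≈ √2,870,980 ≈ 1,694.4

≈ 1690 RPM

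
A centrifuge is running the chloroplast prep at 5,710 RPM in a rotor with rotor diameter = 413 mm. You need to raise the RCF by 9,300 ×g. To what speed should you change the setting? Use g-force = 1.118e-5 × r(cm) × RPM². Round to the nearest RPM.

r = 413 mm / 2 = 206.5 mm = 20.65 cm
Current RCF = 1.118 × 10⁻⁵ × 20.65 × (5710)² = 1.118 × 10⁻⁵ × 20.65 × 32,604,100 ≈ 7,527.2 × g
Target RCF = 7,527.2 + 9,300 = 16,827.2 × g
N² = 16,827.2 / (23.0867 × 10⁻⁵) = 72,886,987
N ≈ √72,886,987 ≈ 8,537.4

≈ 8537 RPM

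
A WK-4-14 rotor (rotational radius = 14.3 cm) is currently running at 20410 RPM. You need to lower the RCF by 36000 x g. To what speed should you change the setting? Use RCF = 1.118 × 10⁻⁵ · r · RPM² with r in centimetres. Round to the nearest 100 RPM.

13800 RPM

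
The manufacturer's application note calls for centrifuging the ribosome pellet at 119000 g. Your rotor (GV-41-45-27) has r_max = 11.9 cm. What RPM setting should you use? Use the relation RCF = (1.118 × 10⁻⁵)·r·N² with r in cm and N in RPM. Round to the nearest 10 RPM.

119,000 = 1.118 × 10⁻⁵ × 11.9 × N²
N² = 119,000 / (13.3042 × 10⁻⁵) = 894,454,383
N ≈ √894,454,383 ≈ 29,907.4

N ≈ 29910 RPM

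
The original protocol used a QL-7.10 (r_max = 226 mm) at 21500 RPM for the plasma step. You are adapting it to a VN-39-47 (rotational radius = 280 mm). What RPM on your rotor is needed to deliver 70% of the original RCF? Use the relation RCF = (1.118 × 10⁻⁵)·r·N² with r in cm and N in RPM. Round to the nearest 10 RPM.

Original rotor: r = 226 mm = 22.6 cm
RCF_original = 1.118 × 10⁻⁵ × 22.6 × (21500)² = 1.118 × 10⁻⁵ × 22.6 × 462,250,000 ≈ 116,795.8 × g
Target RCF = 0.7 × 116,795.8 ≈ 81,757.1 × g
Your rotor: r = 280 mm = 28.0 cm
81,757.1 = 1.118 × 10⁻⁵ × 28 × N²
N² = 81,757.1 / (31.304 × 10⁻⁵) = 261,171,416
N ≈ √261,171,416 ≈ 16,160.8

≈ 16160 RPM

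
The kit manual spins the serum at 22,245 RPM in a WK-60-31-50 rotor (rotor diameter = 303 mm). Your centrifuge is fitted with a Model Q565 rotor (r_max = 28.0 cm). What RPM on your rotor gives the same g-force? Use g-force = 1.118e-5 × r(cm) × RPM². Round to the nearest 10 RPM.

Original rotor: r = 303 mm / 2 = 151.5 mm = 15.15 cm
RCF_original = 1.118 × 10⁻⁵ × 15.15 × (22245)² = 1.118 × 10⁻⁵ × 15.15 × 494,840,025 ≈ 83,814.5 × g
83,814.5 = 1.118 × 10⁻⁵ × 28 × N²
N² = 83,814.5 / (31.304 × 10⁻⁵) = 267,743,739
N ≈ √267,743,739 ≈ 16,362.9

≈ 16360 RPM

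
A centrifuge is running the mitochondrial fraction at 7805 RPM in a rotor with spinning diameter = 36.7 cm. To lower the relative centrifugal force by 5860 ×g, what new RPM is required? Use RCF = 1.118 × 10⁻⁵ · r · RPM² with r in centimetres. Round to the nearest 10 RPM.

5690 RPM

r = 36.7 / 2 = 18.35 cm
Current RCF = 1.118 × 10⁻⁵ × 18.35 × (7805)² = 1.118 × 10⁻⁵ × 18.35 × 60,918,025 ≈ 12,497.5 × g
Target RCF = 12,497.5 − 5,860 = 6,637.5 × g
N² = 6,637.5 / (20.5153 × 10⁻⁵) = 32,353,902
N ≈ √32,353,902 ≈ 5,688.0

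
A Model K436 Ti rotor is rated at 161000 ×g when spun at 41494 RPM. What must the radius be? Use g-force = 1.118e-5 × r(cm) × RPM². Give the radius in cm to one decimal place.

r ≈ 8.4 cm

RCF = 1.118 × 10⁻⁵ × r × N²
161000 = 1.118 × 10⁻⁵ × r × (41494)²
r = 161000 / (1.118 × 10⁻⁵ × 1,721,752,036) = 161000 / 19249.19 ≈ 8.364 cm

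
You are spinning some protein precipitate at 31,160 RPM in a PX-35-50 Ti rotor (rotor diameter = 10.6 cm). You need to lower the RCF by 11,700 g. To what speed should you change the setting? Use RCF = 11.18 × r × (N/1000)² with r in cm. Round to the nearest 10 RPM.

≈ 27810 RPM

r = 10.6 / 2 = 5.3 cm
Current RCF = 11.18 × 5.3 × (31.16)² = 11.18 × 5.3 × 970.9456 ≈ 57,532.4 × g
Target RCF = 57,532.4 − 11,700 = 45,832.4 × g
(N/1000)² = 45,832.4 / 59.254 = 773.4904
N = 1000 × √773.4904 ≈ 27,811.7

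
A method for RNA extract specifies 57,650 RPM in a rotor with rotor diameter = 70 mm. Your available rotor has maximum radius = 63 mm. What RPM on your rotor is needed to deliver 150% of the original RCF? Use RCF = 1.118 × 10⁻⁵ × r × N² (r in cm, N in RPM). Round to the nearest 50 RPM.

Original rotor: r = 70 mm / 2 = 35 mm = 3.5 cm
RCF_original = 1.118 × 10⁻⁵ × 3.5 × (57650)² = 1.118 × 10⁻⁵ × 3.5 × 3,323,522,500 ≈ 130,049.4 × g
Target RCF = 1.5 × 130,049.4 ≈ 195,074.1 × g
Your rotor: r = 63 mm = 6.3 cm
195,074.1 = 1.118 × 10⁻⁵ × 6.3 × N²
N² = 195,074.1 / (7.0434 × 10⁻⁵) = 2,769,601,329
N ≈ √2,769,601,329 ≈ 52,627.0

≈ 52650 RPM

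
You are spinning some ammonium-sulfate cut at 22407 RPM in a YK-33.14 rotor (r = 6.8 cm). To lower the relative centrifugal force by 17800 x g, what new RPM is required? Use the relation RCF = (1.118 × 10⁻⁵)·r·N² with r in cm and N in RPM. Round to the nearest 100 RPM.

Current RCF = 1.118 × 10⁻⁵ × 6.8 × (22407)² = 1.118 × 10⁻⁵ × 6.8 × 502,073,649 ≈ 38,169.6 × g
Target RCF = 38,169.6 − 17,800 = 20,369.6 × g
N² = 20,369.6 / (7.6024 × 10⁻⁵) = 267,936,441
N ≈ √267,936,441 ≈ 16,368.8

16400 RPM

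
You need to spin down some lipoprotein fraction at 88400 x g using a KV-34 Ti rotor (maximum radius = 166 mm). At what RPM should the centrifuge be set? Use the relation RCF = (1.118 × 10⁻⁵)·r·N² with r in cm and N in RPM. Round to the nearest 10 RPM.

N ≈ 21820 RPM

r = 166 mm = 16.6 cm
88,400 = 1.118 × 10⁻⁵ × 16.6 × N²
N² = 88,400 / (18.5588 × 10⁻⁵) = 476,323,900
N ≈ √476,323,900 ≈ 21,824.8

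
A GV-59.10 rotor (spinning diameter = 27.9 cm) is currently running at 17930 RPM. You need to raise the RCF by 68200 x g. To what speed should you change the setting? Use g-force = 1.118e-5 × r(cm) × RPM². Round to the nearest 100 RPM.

≈ 27500 RPM

r = 27.9 / 2 = 13.95 cm
Current RCF = 1.118 × 10⁻⁵ × 13.95 × (17930)² = 1.118 × 10⁻⁵ × 13.95 × 321,484,900 ≈ 50,139.1 × g
Target RCF = 50,139.1 + 68,200 = 118,339.1 × g
N² = 118,339.1 / (15.5961 × 10⁻⁵) = 758,773,668
N ≈ √758,773,668 ≈ 27,545.8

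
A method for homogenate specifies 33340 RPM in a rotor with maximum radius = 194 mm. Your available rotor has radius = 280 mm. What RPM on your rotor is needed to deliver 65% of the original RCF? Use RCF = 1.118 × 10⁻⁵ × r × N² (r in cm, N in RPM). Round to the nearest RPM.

Original rotor: r = 194 mm = 19.4 cm
RCF_original = 1.118 × 10⁻⁵ × 19.4 × (33340)² = 1.118 × 10⁻⁵ × 19.4 × 1,111,555,600 ≈ 241,087.5 × g
Target RCF = 0.65 × 241,087.5 ≈ 156,706.9 × g
Your rotor: r = 280 mm = 28.0 cm
156,706.9 = 1.118 × 10⁻⁵ × 28 × N²
N² = 156,706.9 / (31.304 × 10⁻⁵) = 500,597,048
N ≈ √500,597,048 ≈ 22,374.0

≈ 22374 RPM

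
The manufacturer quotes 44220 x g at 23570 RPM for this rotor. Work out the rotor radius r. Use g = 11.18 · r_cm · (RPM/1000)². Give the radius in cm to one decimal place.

≈ 7.1 cm

44220 = 11.18 × r × (23.57)²
r = 44220 / (11.18 × 555.5449) = 44220 / 6210.992 ≈ 7.120 cm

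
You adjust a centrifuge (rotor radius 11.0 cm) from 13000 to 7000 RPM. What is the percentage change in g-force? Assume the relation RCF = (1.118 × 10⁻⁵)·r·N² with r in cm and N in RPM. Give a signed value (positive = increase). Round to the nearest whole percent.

RCF ∝ N², so the ratio is (7000/13000)² = (0.538462)² = 0.2899.
Change = 0.2899 − 1 = -0.7101 → -71.0%.

-71%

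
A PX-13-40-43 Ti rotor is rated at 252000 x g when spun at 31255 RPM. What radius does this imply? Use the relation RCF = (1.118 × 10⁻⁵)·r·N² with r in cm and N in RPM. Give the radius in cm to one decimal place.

252000 = 1.118 × 10⁻⁵ × r × (31255)²
r = 252000 / (1.118 × 10⁻⁵ × 976,875,025) = 252000 / 10921.46 ≈ 23.074 cm

r ≈ 23.1 cm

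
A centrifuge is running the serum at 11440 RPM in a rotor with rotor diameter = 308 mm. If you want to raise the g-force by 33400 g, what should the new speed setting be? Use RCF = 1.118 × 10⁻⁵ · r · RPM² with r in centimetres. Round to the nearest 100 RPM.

r = 308 mm / 2 = 154 mm = 15.4 cm
Current RCF = 1.118 × 10⁻⁵ × 15.4 × (11440)² = 1.118 × 10⁻⁵ × 15.4 × 130,873,600 ≈ 22,532.8 × g
Target RCF = 22,532.8 + 33,400 = 55,932.8 × g
N² = 55,932.8 / (17.2172 × 10⁻⁵) = 324,865,832
N ≈ √324,865,832 ≈ 18,024.0

18000 RPM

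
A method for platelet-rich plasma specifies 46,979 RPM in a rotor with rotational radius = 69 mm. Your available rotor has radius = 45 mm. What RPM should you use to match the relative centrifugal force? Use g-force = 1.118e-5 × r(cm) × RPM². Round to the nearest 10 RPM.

Original rotor: r = 69 mm = 6.9 cm
RCF = 1.118 × 10⁻⁵ × r × N²
RCF_original = 1.118 × 10⁻⁵ × 6.9 × (46979)² = 1.118 × 10⁻⁵ × 6.9 × 2,207,026,441 ≈ 170,254.4 × g
Your rotor: r = 45 mm = 4.5 cm
170,254.4 = 1.118 × 10⁻⁵ × 4.5 × N²
N² = 170,254.4 / (5.031 × 10⁻⁵) = 3,384,106,539
N ≈ √3,384,106,539 ≈ 58,173.1

58170 RPM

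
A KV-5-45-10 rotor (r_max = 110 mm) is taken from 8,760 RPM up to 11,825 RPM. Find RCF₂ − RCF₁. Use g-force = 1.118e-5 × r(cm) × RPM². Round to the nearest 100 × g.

7800 x g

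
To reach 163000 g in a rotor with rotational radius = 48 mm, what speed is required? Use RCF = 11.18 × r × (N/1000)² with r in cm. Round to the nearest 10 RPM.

r = 48 mm = 4.8 cm
RCF = 11.18 × r × (N/1000)²
163,000 = 11.18 × 4.8 × (N/1000)²
(N/1000)² = 163,000 / 53.664 = 3037.418
N = 1000 × √3037.418 ≈ 55,112.8

55110 RPM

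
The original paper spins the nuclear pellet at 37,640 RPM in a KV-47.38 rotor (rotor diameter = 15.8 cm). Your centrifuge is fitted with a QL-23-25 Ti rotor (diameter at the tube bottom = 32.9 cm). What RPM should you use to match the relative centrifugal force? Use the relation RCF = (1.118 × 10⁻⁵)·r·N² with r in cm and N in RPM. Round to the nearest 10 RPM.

Original rotor: r = 15.8 / 2 = 7.9 cm
RCF_original = 1.118 × 10⁻⁵ × 7.9 × (37640)² = 1.118 × 10⁻⁵ × 7.9 × 1,416,769,600 ≈ 125,131.9 × g
Your rotor: r = 32.9 / 2 = 16.45 cm
125,131.9 = 1.118 × 10⁻⁵ × 16.45 × N²
N² = 125,131.9 / (18.3911 × 10⁻⁵) = 680,393,777
N ≈ √680,393,777 ≈ 26,084.4

≈ 26080 RPM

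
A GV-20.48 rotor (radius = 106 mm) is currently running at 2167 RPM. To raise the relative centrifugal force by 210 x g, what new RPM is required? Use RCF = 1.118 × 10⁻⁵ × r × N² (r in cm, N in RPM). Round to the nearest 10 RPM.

≈ 2540 RPM

r = 106 mm = 10.6 cm
Current RCF = 1.118 × 10⁻⁵ × 10.6 × (2167)² = 1.118 × 10⁻⁵ × 10.6 × 4,695,889 ≈ 556.5 × g
Target RCF = 556.5 + 210 = 766.5 × g
N² = 766.5 / (11.8508 × 10⁻⁵) = 6,467,918
N ≈ √6,467,918 ≈ 2,543.2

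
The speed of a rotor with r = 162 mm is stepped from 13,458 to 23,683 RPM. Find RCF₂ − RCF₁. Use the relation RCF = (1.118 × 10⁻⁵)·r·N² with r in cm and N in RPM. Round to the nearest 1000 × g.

r = 162 mm = 16.2 cm
RCF₁ = 1.118 × 10⁻⁵ × 16.2 × (13458)² = 1.118 × 10⁻⁵ × 16.2 × 181,117,764 ≈ 32,803.3 × g
RCF₂ = 1.118 × 10⁻⁵ × 16.2 × (23683)² = 1.118 × 10⁻⁵ × 16.2 × 560,884,489 ≈ 101,585.2 × g
Increase = 101,585.2 − 32,803.3 = 68,781.9

69000 × g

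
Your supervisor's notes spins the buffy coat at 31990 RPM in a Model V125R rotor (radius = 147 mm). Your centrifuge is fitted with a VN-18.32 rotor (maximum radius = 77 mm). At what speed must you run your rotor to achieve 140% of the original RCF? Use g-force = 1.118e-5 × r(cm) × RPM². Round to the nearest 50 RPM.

≈ 52300 RPM

Original rotor: r = 147 mm = 14.7 cm
RCF_original = 1.118 × 10⁻⁵ × 14.7 × (31990)² = 1.118 × 10⁻⁵ × 14.7 × 1,023,360,100 ≈ 168,185.1 × g
Target RCF = 1.4 × 168,185.1 ≈ 235,459.1 × g
Your rotor: r = 77 mm = 7.7 cm
235,459.1 = 1.118 × 10⁻⁵ × 7.7 × N²
N² = 235,459.1 / (8.6086 × 10⁻⁵) = 2,735,161,350
N ≈ √2,735,161,350 ≈ 52,298.8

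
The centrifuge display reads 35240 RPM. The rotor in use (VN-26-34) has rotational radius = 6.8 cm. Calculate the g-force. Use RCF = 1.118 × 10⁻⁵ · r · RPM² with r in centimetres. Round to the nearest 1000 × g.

RCF = 1.118 × 10⁻⁵ × 6.8 × (35240)² = 1.118 × 10⁻⁵ × 6.8 × 1,241,857,600 ≈ 94,411 × g

≈ 94000 g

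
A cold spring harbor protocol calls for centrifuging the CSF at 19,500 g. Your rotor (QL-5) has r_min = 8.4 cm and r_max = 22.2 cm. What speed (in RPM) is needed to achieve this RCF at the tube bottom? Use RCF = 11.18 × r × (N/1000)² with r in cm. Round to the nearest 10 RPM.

N ≈ 8860 RPM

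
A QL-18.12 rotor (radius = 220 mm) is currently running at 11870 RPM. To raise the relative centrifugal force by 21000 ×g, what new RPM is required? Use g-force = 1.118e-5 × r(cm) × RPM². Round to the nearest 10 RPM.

N₂ ≈ 15040 RPM

r = 220 mm = 22.0 cm
Current RCF = 1.118 × 10⁻⁵ × 22 × (11870)² = 1.118 × 10⁻⁵ × 22 × 140,896,900 ≈ 34,655 × g
Target RCF = 34,655 + 21,000 = 55,655 × g
N² = 55,655 / (24.596 × 10⁻⁵) = 226,276,630
N ≈ √226,276,630 ≈ 15,042.5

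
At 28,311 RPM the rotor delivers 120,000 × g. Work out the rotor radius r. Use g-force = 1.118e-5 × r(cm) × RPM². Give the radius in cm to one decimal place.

RCF = 1.118 × 10⁻⁵ × r × N²
120000 = 1.118 × 10⁻⁵ × r × (28311)²
r = 120000 / (1.118 × 10⁻⁵ × 801,512,721) = 120000 / 8960.912 ≈ 13.391 cm

r ≈ 13.4 cm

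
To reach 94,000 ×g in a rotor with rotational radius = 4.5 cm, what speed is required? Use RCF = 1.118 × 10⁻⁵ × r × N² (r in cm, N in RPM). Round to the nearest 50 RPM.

94,000 = 1.118 × 10⁻⁵ × 4.5 × N²
N² = 94,000 / (5.031 × 10⁻⁵) = 1,868,415,822
N ≈ √1,868,415,822 ≈ 43,225.2

≈ 43250 RPM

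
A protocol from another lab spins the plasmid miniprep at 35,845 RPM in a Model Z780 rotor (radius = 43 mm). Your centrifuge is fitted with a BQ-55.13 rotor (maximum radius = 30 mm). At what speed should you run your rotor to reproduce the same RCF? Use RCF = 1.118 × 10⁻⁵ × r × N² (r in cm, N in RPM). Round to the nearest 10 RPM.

Original rotor: r = 43 mm = 4.3 cm
RCF_original = 1.118 × 10⁻⁵ × 4.3 × (35845)² = 1.118 × 10⁻⁵ × 4.3 × 1,284,864,025 ≈ 61,768.6 × g
Your rotor: r = 30 mm = 3.0 cm
61,768.6 = 1.118 × 10⁻⁵ × 3 × N²
N² = 61,768.6 / (3.354 × 10⁻⁵) = 1,841,639,833
N ≈ √1,841,639,833 ≈ 42,914.3

42910 RPM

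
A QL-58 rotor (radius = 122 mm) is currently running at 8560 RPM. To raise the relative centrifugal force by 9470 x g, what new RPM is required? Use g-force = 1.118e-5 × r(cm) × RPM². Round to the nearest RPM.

≈ 11946 RPM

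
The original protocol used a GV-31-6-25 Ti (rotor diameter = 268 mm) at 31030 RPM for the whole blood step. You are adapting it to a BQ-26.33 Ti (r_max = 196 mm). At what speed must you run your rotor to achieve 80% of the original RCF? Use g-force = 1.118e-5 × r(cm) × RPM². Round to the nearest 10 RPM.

Original rotor: r = 268 mm / 2 = 134 mm = 13.4 cm
RCF_original = 1.118 × 10⁻⁵ × 13.4 × (31030)² = 1.118 × 10⁻⁵ × 13.4 × 962,860,900 ≈ 144,248.1 × g
Target RCF = 0.8 × 144,248.1 ≈ 115,398.5 × g
Your rotor: r = 196 mm = 19.6 cm
115,398.5 = 1.118 × 10⁻⁵ × 19.6 × N²
N² = 115,398.5 / (21.9128 × 10⁻⁵) = 526,625,990
N ≈ √526,625,990 ≈ 22,948.3

≈ 22950 RPM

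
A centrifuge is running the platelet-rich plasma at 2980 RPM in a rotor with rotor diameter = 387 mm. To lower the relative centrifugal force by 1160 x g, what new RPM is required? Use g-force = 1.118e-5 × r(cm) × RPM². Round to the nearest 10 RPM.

r = 387 mm / 2 = 193.5 mm = 19.35 cm
Current RCF = 1.118 × 10⁻⁵ × 19.35 × (2980)² = 1.118 × 10⁻⁵ × 19.35 × 8,880,400 ≈ 1,921.1 × g
Target RCF = 1,921.1 − 1,160 = 761.1 × g
N² = 761.1 / (21.6333 × 10⁻⁵) = 3,518,187
N ≈ √3,518,187 ≈ 1,875.7

N₂ ≈ 1880 RPM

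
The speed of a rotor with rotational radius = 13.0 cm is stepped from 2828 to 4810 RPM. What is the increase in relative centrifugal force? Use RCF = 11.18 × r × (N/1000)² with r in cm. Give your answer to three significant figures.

RCF₁ = 11.18 × 13 × (2.828)² = 11.18 × 13 × 7.997584 ≈ 1,162.4 × g
RCF₂ = 11.18 × 13 × (4.81)² = 11.18 × 13 × 23.1361 ≈ 3,362.6 × g
Increase = 3,362.6 − 1,162.4 = 2,200.2

≈ 2200 x g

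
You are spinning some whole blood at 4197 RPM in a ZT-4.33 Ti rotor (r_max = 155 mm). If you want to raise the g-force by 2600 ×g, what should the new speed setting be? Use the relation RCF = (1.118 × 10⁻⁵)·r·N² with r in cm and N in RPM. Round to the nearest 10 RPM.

≈ 5710 RPM

r = 155 mm = 15.5 cm
Current RCF = 1.118 × 10⁻⁵ × 15.5 × (4197)² = 1.118 × 10⁻⁵ × 15.5 × 17,614,809 ≈ 3,052.5 × g
Target RCF = 3,052.5 + 2,600 = 5,652.5 × g
N² = 5,652.5 / (17.329 × 10⁻⁵) = 32,618,732
N ≈ √32,618,732 ≈ 5,711.3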